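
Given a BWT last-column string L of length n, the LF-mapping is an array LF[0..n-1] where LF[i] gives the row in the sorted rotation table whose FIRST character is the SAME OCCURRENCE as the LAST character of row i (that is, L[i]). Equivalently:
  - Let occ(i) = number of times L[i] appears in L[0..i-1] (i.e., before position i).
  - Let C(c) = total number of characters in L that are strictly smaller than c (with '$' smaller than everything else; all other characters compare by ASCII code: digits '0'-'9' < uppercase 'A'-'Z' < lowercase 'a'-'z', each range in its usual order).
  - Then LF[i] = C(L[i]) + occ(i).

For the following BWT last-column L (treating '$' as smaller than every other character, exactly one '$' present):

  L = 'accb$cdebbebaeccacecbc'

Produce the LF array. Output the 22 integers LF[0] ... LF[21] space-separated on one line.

Char counts: '$':1, 'a':3, 'b':5, 'c':8, 'd':1, 'e':4
C (first-col start): C('$')=0, C('a')=1, C('b')=4, C('c')=9, C('d')=17, C('e')=18
L[0]='a': occ=0, LF[0]=C('a')+0=1+0=1
L[1]='c': occ=0, LF[1]=C('c')+0=9+0=9
L[2]='c': occ=1, LF[2]=C('c')+1=9+1=10
L[3]='b': occ=0, LF[3]=C('b')+0=4+0=4
L[4]='$': occ=0, LF[4]=C('$')+0=0+0=0
L[5]='c': occ=2, LF[5]=C('c')+2=9+2=11
L[6]='d': occ=0, LF[6]=C('d')+0=17+0=17
L[7]='e': occ=0, LF[7]=C('e')+0=18+0=18
L[8]='b': occ=1, LF[8]=C('b')+1=4+1=5
L[9]='b': occ=2, LF[9]=C('b')+2=4+2=6
L[10]='e': occ=1, LF[10]=C('e')+1=18+1=19
L[11]='b': occ=3, LF[11]=C('b')+3=4+3=7
L[12]='a': occ=1, LF[12]=C('a')+1=1+1=2
L[13]='e': occ=2, LF[13]=C('e')+2=18+2=20
L[14]='c': occ=3, LF[14]=C('c')+3=9+3=12
L[15]='c': occ=4, LF[15]=C('c')+4=9+4=13
L[16]='a': occ=2, LF[16]=C('a')+2=1+2=3
L[17]='c': occ=5, LF[17]=C('c')+5=9+5=14
L[18]='e': occ=3, LF[18]=C('e')+3=18+3=21
L[19]='c': occ=6, LF[19]=C('c')+6=9+6=15
L[20]='b': occ=4, LF[20]=C('b')+4=4+4=8
L[21]='c': occ=7, LF[21]=C('c')+7=9+7=16

Answer: 1 9 10 4 0 11 17 18 5 6 19 7 2 20 12 13 3 14 21 15 8 16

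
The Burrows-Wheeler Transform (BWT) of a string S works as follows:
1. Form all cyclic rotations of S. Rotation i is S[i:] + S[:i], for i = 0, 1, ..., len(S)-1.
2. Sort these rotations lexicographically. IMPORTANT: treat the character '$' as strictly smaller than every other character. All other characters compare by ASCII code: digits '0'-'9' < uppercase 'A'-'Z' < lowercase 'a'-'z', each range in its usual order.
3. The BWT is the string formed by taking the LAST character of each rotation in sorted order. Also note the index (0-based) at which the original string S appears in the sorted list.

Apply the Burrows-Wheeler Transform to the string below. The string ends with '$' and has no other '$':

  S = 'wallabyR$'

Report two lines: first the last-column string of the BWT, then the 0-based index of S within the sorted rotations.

All 9 rotations (rotation i = S[i:]+S[:i]):
  rot[0] = wallabyR$
  rot[1] = allabyR$w
  rot[2] = llabyR$wa
  rot[3] = labyR$wal
  rot[4] = abyR$wall
  rot[5] = byR$walla
  rot[6] = yR$wallab
  rot[7] = R$wallaby
  rot[8] = $wallabyR
Sorted (with $ < everything):
  sorted[0] = $wallabyR  (last char: 'R')
  sorted[1] = R$wallaby  (last char: 'y')
  sorted[2] = abyR$wall  (last char: 'l')
  sorted[3] = allabyR$w  (last char: 'w')
  sorted[4] = byR$walla  (last char: 'a')
  sorted[5] = labyR$wal  (last char: 'l')
  sorted[6] = llabyR$wa  (last char: 'a')
  sorted[7] = wallabyR$  (last char: '$')
  sorted[8] = yR$wallab  (last char: 'b')
Last column: Rylwala$b
Original string S is at sorted index 7

Answer: Rylwala$b
7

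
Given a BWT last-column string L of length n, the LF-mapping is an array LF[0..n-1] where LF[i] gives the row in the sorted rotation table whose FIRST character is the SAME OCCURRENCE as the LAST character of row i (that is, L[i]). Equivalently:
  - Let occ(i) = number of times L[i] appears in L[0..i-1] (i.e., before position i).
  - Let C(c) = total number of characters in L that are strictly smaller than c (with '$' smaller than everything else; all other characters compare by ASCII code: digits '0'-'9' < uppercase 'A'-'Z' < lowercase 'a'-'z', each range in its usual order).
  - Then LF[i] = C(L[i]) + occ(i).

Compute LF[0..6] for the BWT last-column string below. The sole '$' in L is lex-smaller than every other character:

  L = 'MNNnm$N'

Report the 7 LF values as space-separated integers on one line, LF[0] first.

Answer: 1 2 3 6 5 0 4

Derivation:
Char counts: '$':1, 'M':1, 'N':3, 'm':1, 'n':1
C (first-col start): C('$')=0, C('M')=1, C('N')=2, C('m')=5, C('n')=6
L[0]='M': occ=0, LF[0]=C('M')+0=1+0=1
L[1]='N': occ=0, LF[1]=C('N')+0=2+0=2
L[2]='N': occ=1, LF[2]=C('N')+1=2+1=3
L[3]='n': occ=0, LF[3]=C('n')+0=6+0=6
L[4]='m': occ=0, LF[4]=C('m')+0=5+0=5
L[5]='$': occ=0, LF[5]=C('$')+0=0+0=0
L[6]='N': occ=2, LF[6]=C('N')+2=2+2=4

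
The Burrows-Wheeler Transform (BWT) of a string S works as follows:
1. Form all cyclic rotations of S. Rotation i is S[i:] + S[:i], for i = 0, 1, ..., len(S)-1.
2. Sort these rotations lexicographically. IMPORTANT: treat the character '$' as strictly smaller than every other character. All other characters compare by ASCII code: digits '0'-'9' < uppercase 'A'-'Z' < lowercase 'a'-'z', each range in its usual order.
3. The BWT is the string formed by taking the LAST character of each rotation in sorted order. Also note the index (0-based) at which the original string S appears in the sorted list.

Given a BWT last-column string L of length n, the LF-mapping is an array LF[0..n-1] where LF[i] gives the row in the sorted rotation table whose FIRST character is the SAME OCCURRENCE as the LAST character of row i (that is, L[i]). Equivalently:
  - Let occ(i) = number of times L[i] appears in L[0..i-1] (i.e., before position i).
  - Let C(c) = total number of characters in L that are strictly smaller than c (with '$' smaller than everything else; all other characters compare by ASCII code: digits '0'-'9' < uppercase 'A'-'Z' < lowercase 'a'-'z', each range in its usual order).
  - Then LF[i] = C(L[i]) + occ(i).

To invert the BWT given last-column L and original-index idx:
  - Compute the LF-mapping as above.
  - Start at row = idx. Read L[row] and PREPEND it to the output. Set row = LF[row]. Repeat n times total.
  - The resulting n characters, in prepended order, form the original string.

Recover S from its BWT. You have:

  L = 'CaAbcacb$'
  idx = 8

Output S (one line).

Answer: cbcabaAC$

Derivation:
LF mapping: 2 3 1 5 7 4 8 6 0
Walk LF starting at row 8, prepending L[row]:
  step 1: row=8, L[8]='$', prepend. Next row=LF[8]=0
  step 2: row=0, L[0]='C', prepend. Next row=LF[0]=2
  step 3: row=2, L[2]='A', prepend. Next row=LF[2]=1
  step 4: row=1, L[1]='a', prepend. Next row=LF[1]=3
  step 5: row=3, L[3]='b', prepend. Next row=LF[3]=5
  step 6: row=5, L[5]='a', prepend. Next row=LF[5]=4
  step 7: row=4, L[4]='c', prepend. Next row=LF[4]=7
  step 8: row=7, L[7]='b', prepend. Next row=LF[7]=6
  step 9: row=6, L[6]='c', prepend. Next row=LF[6]=8
Reversed output: cbcabaAC$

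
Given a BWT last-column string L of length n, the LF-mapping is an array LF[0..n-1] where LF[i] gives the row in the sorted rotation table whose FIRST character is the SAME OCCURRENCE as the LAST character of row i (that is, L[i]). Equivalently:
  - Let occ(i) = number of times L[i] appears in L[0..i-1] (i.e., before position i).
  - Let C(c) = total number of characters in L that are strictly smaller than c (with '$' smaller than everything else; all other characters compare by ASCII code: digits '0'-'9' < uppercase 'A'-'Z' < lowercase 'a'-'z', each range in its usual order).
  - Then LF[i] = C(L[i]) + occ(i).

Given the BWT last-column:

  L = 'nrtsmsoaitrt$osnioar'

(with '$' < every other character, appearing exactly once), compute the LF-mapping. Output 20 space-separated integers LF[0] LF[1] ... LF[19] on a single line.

Char counts: '$':1, 'a':2, 'i':2, 'm':1, 'n':2, 'o':3, 'r':3, 's':3, 't':3
C (first-col start): C('$')=0, C('a')=1, C('i')=3, C('m')=5, C('n')=6, C('o')=8, C('r')=11, C('s')=14, C('t')=17
L[0]='n': occ=0, LF[0]=C('n')+0=6+0=6
L[1]='r': occ=0, LF[1]=C('r')+0=11+0=11
L[2]='t': occ=0, LF[2]=C('t')+0=17+0=17
L[3]='s': occ=0, LF[3]=C('s')+0=14+0=14
L[4]='m': occ=0, LF[4]=C('m')+0=5+0=5
L[5]='s': occ=1, LF[5]=C('s')+1=14+1=15
L[6]='o': occ=0, LF[6]=C('o')+0=8+0=8
L[7]='a': occ=0, LF[7]=C('a')+0=1+0=1
L[8]='i': occ=0, LF[8]=C('i')+0=3+0=3
L[9]='t': occ=1, LF[9]=C('t')+1=17+1=18
L[10]='r': occ=1, LF[10]=C('r')+1=11+1=12
L[11]='t': occ=2, LF[11]=C('t')+2=17+2=19
L[12]='$': occ=0, LF[12]=C('$')+0=0+0=0
L[13]='o': occ=1, LF[13]=C('o')+1=8+1=9
L[14]='s': occ=2, LF[14]=C('s')+2=14+2=16
L[15]='n': occ=1, LF[15]=C('n')+1=6+1=7
L[16]='i': occ=1, LF[16]=C('i')+1=3+1=4
L[17]='o': occ=2, LF[17]=C('o')+2=8+2=10
L[18]='a': occ=1, LF[18]=C('a')+1=1+1=2
L[19]='r': occ=2, LF[19]=C('r')+2=11+2=13

Answer: 6 11 17 14 5 15 8 1 3 18 12 19 0 9 16 7 4 10 2 13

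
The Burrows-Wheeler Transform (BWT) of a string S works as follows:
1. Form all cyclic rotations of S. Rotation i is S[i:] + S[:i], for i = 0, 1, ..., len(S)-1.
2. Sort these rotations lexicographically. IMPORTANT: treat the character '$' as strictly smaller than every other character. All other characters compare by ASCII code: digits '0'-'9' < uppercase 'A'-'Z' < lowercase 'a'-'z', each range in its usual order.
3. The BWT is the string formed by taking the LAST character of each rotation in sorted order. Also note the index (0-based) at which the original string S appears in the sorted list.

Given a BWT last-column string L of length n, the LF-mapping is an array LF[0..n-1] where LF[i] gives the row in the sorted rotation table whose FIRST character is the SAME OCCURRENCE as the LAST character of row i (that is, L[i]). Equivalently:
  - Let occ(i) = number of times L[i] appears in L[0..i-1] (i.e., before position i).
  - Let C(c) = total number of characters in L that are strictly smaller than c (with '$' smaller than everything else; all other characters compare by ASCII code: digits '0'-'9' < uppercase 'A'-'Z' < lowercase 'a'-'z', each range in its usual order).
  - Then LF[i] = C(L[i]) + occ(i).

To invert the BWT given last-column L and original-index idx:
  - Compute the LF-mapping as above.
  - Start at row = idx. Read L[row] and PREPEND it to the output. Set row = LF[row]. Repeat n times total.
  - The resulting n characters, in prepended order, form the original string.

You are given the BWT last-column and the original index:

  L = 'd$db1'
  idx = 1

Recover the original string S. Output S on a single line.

Answer: 1dbd$

Derivation:
LF mapping: 3 0 4 2 1
Walk LF starting at row 1, prepending L[row]:
  step 1: row=1, L[1]='$', prepend. Next row=LF[1]=0
  step 2: row=0, L[0]='d', prepend. Next row=LF[0]=3
  step 3: row=3, L[3]='b', prepend. Next row=LF[3]=2
  step 4: row=2, L[2]='d', prepend. Next row=LF[2]=4
  step 5: row=4, L[4]='1', prepend. Next row=LF[4]=1
Reversed output: 1dbd$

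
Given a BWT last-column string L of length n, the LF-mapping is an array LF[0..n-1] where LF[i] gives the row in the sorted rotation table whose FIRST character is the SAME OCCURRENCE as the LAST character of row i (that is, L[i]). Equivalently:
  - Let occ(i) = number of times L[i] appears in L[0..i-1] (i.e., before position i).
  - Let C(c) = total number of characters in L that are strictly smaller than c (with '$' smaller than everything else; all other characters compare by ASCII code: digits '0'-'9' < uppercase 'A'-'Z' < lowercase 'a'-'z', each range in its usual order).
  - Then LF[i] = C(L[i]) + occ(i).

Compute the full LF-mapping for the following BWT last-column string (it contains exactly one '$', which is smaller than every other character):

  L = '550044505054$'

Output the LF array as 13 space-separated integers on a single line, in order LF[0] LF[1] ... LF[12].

Answer: 8 9 1 2 5 6 10 3 11 4 12 7 0

Derivation:
Char counts: '$':1, '0':4, '4':3, '5':5
C (first-col start): C('$')=0, C('0')=1, C('4')=5, C('5')=8
L[0]='5': occ=0, LF[0]=C('5')+0=8+0=8
L[1]='5': occ=1, LF[1]=C('5')+1=8+1=9
L[2]='0': occ=0, LF[2]=C('0')+0=1+0=1
L[3]='0': occ=1, LF[3]=C('0')+1=1+1=2
L[4]='4': occ=0, LF[4]=C('4')+0=5+0=5
L[5]='4': occ=1, LF[5]=C('4')+1=5+1=6
L[6]='5': occ=2, LF[6]=C('5')+2=8+2=10
L[7]='0': occ=2, LF[7]=C('0')+2=1+2=3
L[8]='5': occ=3, LF[8]=C('5')+3=8+3=11
L[9]='0': occ=3, LF[9]=C('0')+3=1+3=4
L[10]='5': occ=4, LF[10]=C('5')+4=8+4=12
L[11]='4': occ=2, LF[11]=C('4')+2=5+2=7
L[12]='$': occ=0, LF[12]=C('$')+0=0+0=0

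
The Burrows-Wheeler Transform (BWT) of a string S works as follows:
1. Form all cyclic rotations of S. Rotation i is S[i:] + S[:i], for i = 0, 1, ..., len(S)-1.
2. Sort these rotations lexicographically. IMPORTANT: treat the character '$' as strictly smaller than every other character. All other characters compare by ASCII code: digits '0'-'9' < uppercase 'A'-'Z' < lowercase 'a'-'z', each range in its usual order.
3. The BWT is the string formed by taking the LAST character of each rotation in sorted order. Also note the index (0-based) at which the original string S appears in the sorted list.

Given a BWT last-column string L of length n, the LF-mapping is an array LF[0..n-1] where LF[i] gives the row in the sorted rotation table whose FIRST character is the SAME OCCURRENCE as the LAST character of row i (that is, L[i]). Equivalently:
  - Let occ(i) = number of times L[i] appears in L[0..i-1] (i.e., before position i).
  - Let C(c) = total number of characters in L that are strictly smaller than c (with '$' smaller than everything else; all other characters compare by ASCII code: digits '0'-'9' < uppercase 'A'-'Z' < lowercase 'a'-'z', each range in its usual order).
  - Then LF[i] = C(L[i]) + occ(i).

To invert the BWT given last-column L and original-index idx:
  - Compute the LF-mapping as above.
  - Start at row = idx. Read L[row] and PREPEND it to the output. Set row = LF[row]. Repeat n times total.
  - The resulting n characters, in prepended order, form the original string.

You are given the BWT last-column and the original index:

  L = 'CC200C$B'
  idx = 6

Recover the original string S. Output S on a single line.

LF mapping: 5 6 3 1 2 7 0 4
Walk LF starting at row 6, prepending L[row]:
  step 1: row=6, L[6]='$', prepend. Next row=LF[6]=0
  step 2: row=0, L[0]='C', prepend. Next row=LF[0]=5
  step 3: row=5, L[5]='C', prepend. Next row=LF[5]=7
  step 4: row=7, L[7]='B', prepend. Next row=LF[7]=4
  step 5: row=4, L[4]='0', prepend. Next row=LF[4]=2
  step 6: row=2, L[2]='2', prepend. Next row=LF[2]=3
  step 7: row=3, L[3]='0', prepend. Next row=LF[3]=1
  step 8: row=1, L[1]='C', prepend. Next row=LF[1]=6
Reversed output: C020BCC$

Answer: C020BCC$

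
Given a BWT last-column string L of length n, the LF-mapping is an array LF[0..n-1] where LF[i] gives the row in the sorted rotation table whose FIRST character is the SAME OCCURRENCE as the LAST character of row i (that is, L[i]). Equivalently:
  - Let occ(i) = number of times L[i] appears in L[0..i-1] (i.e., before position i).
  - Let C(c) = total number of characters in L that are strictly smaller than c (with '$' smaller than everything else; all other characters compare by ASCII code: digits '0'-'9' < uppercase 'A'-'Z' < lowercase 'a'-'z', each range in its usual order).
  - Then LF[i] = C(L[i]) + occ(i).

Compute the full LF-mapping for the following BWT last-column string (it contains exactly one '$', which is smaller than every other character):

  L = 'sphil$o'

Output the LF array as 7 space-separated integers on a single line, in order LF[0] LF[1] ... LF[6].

Answer: 6 5 1 2 3 0 4

Derivation:
Char counts: '$':1, 'h':1, 'i':1, 'l':1, 'o':1, 'p':1, 's':1
C (first-col start): C('$')=0, C('h')=1, C('i')=2, C('l')=3, C('o')=4, C('p')=5, C('s')=6
L[0]='s': occ=0, LF[0]=C('s')+0=6+0=6
L[1]='p': occ=0, LF[1]=C('p')+0=5+0=5
L[2]='h': occ=0, LF[2]=C('h')+0=1+0=1
L[3]='i': occ=0, LF[3]=C('i')+0=2+0=2
L[4]='l': occ=0, LF[4]=C('l')+0=3+0=3
L[5]='$': occ=0, LF[5]=C('$')+0=0+0=0
L[6]='o': occ=0, LF[6]=C('o')+0=4+0=4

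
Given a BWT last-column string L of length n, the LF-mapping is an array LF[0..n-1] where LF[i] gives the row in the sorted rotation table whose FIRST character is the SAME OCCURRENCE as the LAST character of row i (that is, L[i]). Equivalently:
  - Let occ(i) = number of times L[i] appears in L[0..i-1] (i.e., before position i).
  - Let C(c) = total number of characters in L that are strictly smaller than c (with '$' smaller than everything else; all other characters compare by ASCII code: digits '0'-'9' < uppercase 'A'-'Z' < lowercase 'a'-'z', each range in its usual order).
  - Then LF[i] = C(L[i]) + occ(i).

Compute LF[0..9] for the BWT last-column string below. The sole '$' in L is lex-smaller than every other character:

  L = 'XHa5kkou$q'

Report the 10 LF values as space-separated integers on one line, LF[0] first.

Answer: 3 2 4 1 5 6 7 9 0 8

Derivation:
Char counts: '$':1, '5':1, 'H':1, 'X':1, 'a':1, 'k':2, 'o':1, 'q':1, 'u':1
C (first-col start): C('$')=0, C('5')=1, C('H')=2, C('X')=3, C('a')=4, C('k')=5, C('o')=7, C('q')=8, C('u')=9
L[0]='X': occ=0, LF[0]=C('X')+0=3+0=3
L[1]='H': occ=0, LF[1]=C('H')+0=2+0=2
L[2]='a': occ=0, LF[2]=C('a')+0=4+0=4
L[3]='5': occ=0, LF[3]=C('5')+0=1+0=1
L[4]='k': occ=0, LF[4]=C('k')+0=5+0=5
L[5]='k': occ=1, LF[5]=C('k')+1=5+1=6
L[6]='o': occ=0, LF[6]=C('o')+0=7+0=7
L[7]='u': occ=0, LF[7]=C('u')+0=9+0=9
L[8]='$': occ=0, LF[8]=C('$')+0=0+0=0
L[9]='q': occ=0, LF[9]=C('q')+0=8+0=8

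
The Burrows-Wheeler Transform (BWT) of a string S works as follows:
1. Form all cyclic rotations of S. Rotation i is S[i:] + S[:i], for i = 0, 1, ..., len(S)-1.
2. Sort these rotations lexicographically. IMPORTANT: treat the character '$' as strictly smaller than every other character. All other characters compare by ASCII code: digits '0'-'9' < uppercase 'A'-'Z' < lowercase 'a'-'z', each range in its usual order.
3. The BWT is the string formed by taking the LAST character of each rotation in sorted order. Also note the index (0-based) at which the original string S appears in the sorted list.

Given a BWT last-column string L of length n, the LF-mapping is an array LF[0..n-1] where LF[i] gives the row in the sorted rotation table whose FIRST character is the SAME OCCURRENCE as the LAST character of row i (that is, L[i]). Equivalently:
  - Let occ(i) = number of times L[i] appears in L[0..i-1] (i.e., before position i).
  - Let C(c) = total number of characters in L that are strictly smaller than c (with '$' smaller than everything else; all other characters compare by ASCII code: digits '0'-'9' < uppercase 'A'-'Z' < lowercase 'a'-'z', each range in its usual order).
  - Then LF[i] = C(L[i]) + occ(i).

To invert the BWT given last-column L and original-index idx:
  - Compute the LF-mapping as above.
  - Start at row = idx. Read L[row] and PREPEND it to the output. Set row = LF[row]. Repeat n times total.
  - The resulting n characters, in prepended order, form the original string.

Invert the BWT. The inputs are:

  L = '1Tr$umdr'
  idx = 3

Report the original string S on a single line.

Answer: drumrT1$

Derivation:
LF mapping: 1 2 5 0 7 4 3 6
Walk LF starting at row 3, prepending L[row]:
  step 1: row=3, L[3]='$', prepend. Next row=LF[3]=0
  step 2: row=0, L[0]='1', prepend. Next row=LF[0]=1
  step 3: row=1, L[1]='T', prepend. Next row=LF[1]=2
  step 4: row=2, L[2]='r', prepend. Next row=LF[2]=5
  step 5: row=5, L[5]='m', prepend. Next row=LF[5]=4
  step 6: row=4, L[4]='u', prepend. Next row=LF[4]=7
  step 7: row=7, L[7]='r', prepend. Next row=LF[7]=6
  step 8: row=6, L[6]='d', prepend. Next row=LF[6]=3
Reversed output: drumrT1$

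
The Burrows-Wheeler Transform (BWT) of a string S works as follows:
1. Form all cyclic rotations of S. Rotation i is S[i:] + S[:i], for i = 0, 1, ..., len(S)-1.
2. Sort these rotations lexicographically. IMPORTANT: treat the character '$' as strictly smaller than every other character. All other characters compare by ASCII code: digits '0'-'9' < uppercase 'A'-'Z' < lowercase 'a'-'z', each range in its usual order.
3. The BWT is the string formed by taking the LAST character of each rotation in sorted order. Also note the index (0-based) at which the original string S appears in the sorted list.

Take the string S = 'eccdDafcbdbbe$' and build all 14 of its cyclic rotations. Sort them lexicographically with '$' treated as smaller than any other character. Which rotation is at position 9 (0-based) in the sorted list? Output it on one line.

All 14 rotations (rotation i = S[i:]+S[:i]):
  rot[0] = eccdDafcbdbbe$
  rot[1] = ccdDafcbdbbe$e
  rot[2] = cdDafcbdbbe$ec
  rot[3] = dDafcbdbbe$ecc
  rot[4] = Dafcbdbbe$eccd
  rot[5] = afcbdbbe$eccdD
  rot[6] = fcbdbbe$eccdDa
  rot[7] = cbdbbe$eccdDaf
  rot[8] = bdbbe$eccdDafc
  rot[9] = dbbe$eccdDafcb
  rot[10] = bbe$eccdDafcbd
  rot[11] = be$eccdDafcbdb
  rot[12] = e$eccdDafcbdbb
  rot[13] = $eccdDafcbdbbe
Sorted (with $ < everything):
  sorted[0] = $eccdDafcbdbbe
  sorted[1] = Dafcbdbbe$eccd
  sorted[2] = afcbdbbe$eccdD
  sorted[3] = bbe$eccdDafcbd
  sorted[4] = bdbbe$eccdDafc
  sorted[5] = be$eccdDafcbdb
  sorted[6] = cbdbbe$eccdDaf
  sorted[7] = ccdDafcbdbbe$e
  sorted[8] = cdDafcbdbbe$ec
  sorted[9] = dDafcbdbbe$ecc
  sorted[10] = dbbe$eccdDafcb
  sorted[11] = e$eccdDafcbdbb
  sorted[12] = eccdDafcbdbbe$
  sorted[13] = fcbdbbe$eccdDa
sorted[9] = dDafcbdbbe$ecc

Answer: dDafcbdbbe$ecc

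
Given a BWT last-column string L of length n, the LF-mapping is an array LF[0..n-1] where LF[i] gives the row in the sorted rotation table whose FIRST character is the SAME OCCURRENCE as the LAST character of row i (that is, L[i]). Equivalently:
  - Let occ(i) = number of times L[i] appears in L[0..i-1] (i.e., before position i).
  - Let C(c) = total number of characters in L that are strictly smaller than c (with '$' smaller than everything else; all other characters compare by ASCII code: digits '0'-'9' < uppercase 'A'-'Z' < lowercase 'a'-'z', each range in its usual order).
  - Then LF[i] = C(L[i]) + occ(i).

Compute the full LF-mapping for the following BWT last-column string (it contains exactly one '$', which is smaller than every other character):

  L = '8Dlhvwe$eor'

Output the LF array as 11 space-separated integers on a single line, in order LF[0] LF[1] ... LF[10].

Char counts: '$':1, '8':1, 'D':1, 'e':2, 'h':1, 'l':1, 'o':1, 'r':1, 'v':1, 'w':1
C (first-col start): C('$')=0, C('8')=1, C('D')=2, C('e')=3, C('h')=5, C('l')=6, C('o')=7, C('r')=8, C('v')=9, C('w')=10
L[0]='8': occ=0, LF[0]=C('8')+0=1+0=1
L[1]='D': occ=0, LF[1]=C('D')+0=2+0=2
L[2]='l': occ=0, LF[2]=C('l')+0=6+0=6
L[3]='h': occ=0, LF[3]=C('h')+0=5+0=5
L[4]='v': occ=0, LF[4]=C('v')+0=9+0=9
L[5]='w': occ=0, LF[5]=C('w')+0=10+0=10
L[6]='e': occ=0, LF[6]=C('e')+0=3+0=3
L[7]='$': occ=0, LF[7]=C('$')+0=0+0=0
L[8]='e': occ=1, LF[8]=C('e')+1=3+1=4
L[9]='o': occ=0, LF[9]=C('o')+0=7+0=7
L[10]='r': occ=0, LF[10]=C('r')+0=8+0=8

Answer: 1 2 6 5 9 10 3 0 4 7 8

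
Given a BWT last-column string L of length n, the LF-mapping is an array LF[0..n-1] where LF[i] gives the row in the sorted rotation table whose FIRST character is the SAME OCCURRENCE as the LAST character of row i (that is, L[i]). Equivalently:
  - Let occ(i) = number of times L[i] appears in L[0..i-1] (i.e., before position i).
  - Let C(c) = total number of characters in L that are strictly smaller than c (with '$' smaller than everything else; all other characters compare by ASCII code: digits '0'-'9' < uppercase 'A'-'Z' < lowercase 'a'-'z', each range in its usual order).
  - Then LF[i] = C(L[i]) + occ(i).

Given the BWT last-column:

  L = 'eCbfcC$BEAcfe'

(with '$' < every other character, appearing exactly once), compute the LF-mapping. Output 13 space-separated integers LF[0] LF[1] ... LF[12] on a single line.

Answer: 9 3 6 11 7 4 0 2 5 1 8 12 10

Derivation:
Char counts: '$':1, 'A':1, 'B':1, 'C':2, 'E':1, 'b':1, 'c':2, 'e':2, 'f':2
C (first-col start): C('$')=0, C('A')=1, C('B')=2, C('C')=3, C('E')=5, C('b')=6, C('c')=7, C('e')=9, C('f')=11
L[0]='e': occ=0, LF[0]=C('e')+0=9+0=9
L[1]='C': occ=0, LF[1]=C('C')+0=3+0=3
L[2]='b': occ=0, LF[2]=C('b')+0=6+0=6
L[3]='f': occ=0, LF[3]=C('f')+0=11+0=11
L[4]='c': occ=0, LF[4]=C('c')+0=7+0=7
L[5]='C': occ=1, LF[5]=C('C')+1=3+1=4
L[6]='$': occ=0, LF[6]=C('$')+0=0+0=0
L[7]='B': occ=0, LF[7]=C('B')+0=2+0=2
L[8]='E': occ=0, LF[8]=C('E')+0=5+0=5
L[9]='A': occ=0, LF[9]=C('A')+0=1+0=1
L[10]='c': occ=1, LF[10]=C('c')+1=7+1=8
L[11]='f': occ=1, LF[11]=C('f')+1=11+1=12
L[12]='e': occ=1, LF[12]=C('e')+1=9+1=10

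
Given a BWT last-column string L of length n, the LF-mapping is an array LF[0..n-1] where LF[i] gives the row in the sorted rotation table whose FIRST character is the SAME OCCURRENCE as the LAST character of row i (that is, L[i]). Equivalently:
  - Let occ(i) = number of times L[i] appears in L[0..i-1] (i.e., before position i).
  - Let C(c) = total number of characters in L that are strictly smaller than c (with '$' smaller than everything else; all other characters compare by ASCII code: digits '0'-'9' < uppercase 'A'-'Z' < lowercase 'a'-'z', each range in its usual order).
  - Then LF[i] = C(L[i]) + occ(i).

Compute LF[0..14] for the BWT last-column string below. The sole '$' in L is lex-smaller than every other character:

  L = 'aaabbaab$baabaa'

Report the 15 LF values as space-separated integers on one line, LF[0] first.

Char counts: '$':1, 'a':9, 'b':5
C (first-col start): C('$')=0, C('a')=1, C('b')=10
L[0]='a': occ=0, LF[0]=C('a')+0=1+0=1
L[1]='a': occ=1, LF[1]=C('a')+1=1+1=2
L[2]='a': occ=2, LF[2]=C('a')+2=1+2=3
L[3]='b': occ=0, LF[3]=C('b')+0=10+0=10
L[4]='b': occ=1, LF[4]=C('b')+1=10+1=11
L[5]='a': occ=3, LF[5]=C('a')+3=1+3=4
L[6]='a': occ=4, LF[6]=C('a')+4=1+4=5
L[7]='b': occ=2, LF[7]=C('b')+2=10+2=12
L[8]='$': occ=0, LF[8]=C('$')+0=0+0=0
L[9]='b': occ=3, LF[9]=C('b')+3=10+3=13
L[10]='a': occ=5, LF[10]=C('a')+5=1+5=6
L[11]='a': occ=6, LF[11]=C('a')+6=1+6=7
L[12]='b': occ=4, LF[12]=C('b')+4=10+4=14
L[13]='a': occ=7, LF[13]=C('a')+7=1+7=8
L[14]='a': occ=8, LF[14]=C('a')+8=1+8=9

Answer: 1 2 3 10 11 4 5 12 0 13 6 7 14 8 9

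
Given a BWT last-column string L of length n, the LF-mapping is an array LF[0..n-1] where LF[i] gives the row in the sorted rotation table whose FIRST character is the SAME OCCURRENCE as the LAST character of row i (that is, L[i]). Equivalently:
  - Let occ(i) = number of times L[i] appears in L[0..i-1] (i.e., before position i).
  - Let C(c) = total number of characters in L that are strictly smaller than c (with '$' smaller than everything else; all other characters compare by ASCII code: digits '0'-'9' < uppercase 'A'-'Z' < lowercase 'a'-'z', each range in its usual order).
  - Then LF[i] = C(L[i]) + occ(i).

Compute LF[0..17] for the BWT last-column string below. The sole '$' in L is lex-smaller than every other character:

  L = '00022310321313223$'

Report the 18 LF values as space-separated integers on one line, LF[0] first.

Answer: 1 2 3 8 9 13 5 4 14 10 6 15 7 16 11 12 17 0

Derivation:
Char counts: '$':1, '0':4, '1':3, '2':5, '3':5
C (first-col start): C('$')=0, C('0')=1, C('1')=5, C('2')=8, C('3')=13
L[0]='0': occ=0, LF[0]=C('0')+0=1+0=1
L[1]='0': occ=1, LF[1]=C('0')+1=1+1=2
L[2]='0': occ=2, LF[2]=C('0')+2=1+2=3
L[3]='2': occ=0, LF[3]=C('2')+0=8+0=8
L[4]='2': occ=1, LF[4]=C('2')+1=8+1=9
L[5]='3': occ=0, LF[5]=C('3')+0=13+0=13
L[6]='1': occ=0, LF[6]=C('1')+0=5+0=5
L[7]='0': occ=3, LF[7]=C('0')+3=1+3=4
L[8]='3': occ=1, LF[8]=C('3')+1=13+1=14
L[9]='2': occ=2, LF[9]=C('2')+2=8+2=10
L[10]='1': occ=1, LF[10]=C('1')+1=5+1=6
L[11]='3': occ=2, LF[11]=C('3')+2=13+2=15
L[12]='1': occ=2, LF[12]=C('1')+2=5+2=7
L[13]='3': occ=3, LF[13]=C('3')+3=13+3=16
L[14]='2': occ=3, LF[14]=C('2')+3=8+3=11
L[15]='2': occ=4, LF[15]=C('2')+4=8+4=12
L[16]='3': occ=4, LF[16]=C('3')+4=13+4=17
L[17]='$': occ=0, LF[17]=C('$')+0=0+0=0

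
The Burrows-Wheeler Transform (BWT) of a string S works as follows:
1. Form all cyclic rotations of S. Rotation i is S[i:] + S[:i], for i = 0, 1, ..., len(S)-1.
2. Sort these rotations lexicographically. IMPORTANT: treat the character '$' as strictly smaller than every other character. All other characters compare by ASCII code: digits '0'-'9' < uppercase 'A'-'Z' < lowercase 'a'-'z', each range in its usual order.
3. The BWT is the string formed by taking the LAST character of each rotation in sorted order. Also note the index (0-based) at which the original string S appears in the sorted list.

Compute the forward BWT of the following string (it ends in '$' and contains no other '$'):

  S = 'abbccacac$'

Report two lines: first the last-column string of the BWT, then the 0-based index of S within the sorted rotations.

Answer: c$ccabaacb
1

Derivation:
All 10 rotations (rotation i = S[i:]+S[:i]):
  rot[0] = abbccacac$
  rot[1] = bbccacac$a
  rot[2] = bccacac$ab
  rot[3] = ccacac$abb
  rot[4] = cacac$abbc
  rot[5] = acac$abbcc
  rot[6] = cac$abbcca
  rot[7] = ac$abbccac
  rot[8] = c$abbccaca
  rot[9] = $abbccacac
Sorted (with $ < everything):
  sorted[0] = $abbccacac  (last char: 'c')
  sorted[1] = abbccacac$  (last char: '$')
  sorted[2] = ac$abbccac  (last char: 'c')
  sorted[3] = acac$abbcc  (last char: 'c')
  sorted[4] = bbccacac$a  (last char: 'a')
  sorted[5] = bccacac$ab  (last char: 'b')
  sorted[6] = c$abbccaca  (last char: 'a')
  sorted[7] = cac$abbcca  (last char: 'a')
  sorted[8] = cacac$abbc  (last char: 'c')
  sorted[9] = ccacac$abb  (last char: 'b')
Last column: c$ccabaacb
Original string S is at sorted index 1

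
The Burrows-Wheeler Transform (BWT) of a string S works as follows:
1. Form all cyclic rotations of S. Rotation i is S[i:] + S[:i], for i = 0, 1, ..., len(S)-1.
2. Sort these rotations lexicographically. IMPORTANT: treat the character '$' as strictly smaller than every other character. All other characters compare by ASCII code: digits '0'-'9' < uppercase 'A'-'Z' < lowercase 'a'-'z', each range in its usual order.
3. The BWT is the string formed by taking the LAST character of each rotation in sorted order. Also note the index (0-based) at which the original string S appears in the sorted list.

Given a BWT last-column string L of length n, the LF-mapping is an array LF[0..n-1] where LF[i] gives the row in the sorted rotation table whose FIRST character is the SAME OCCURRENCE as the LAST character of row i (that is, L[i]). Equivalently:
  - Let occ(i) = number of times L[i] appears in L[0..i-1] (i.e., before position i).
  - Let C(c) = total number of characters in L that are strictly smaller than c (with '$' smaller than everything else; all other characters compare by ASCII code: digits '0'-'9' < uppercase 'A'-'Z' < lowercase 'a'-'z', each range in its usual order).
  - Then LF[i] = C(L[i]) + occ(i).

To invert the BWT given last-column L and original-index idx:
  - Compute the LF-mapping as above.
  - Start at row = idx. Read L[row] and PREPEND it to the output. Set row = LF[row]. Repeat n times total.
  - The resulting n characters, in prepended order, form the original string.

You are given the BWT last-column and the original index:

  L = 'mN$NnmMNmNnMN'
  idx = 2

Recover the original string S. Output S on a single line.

LF mapping: 8 3 0 4 11 9 1 5 10 6 12 2 7
Walk LF starting at row 2, prepending L[row]:
  step 1: row=2, L[2]='$', prepend. Next row=LF[2]=0
  step 2: row=0, L[0]='m', prepend. Next row=LF[0]=8
  step 3: row=8, L[8]='m', prepend. Next row=LF[8]=10
  step 4: row=10, L[10]='n', prepend. Next row=LF[10]=12
  step 5: row=12, L[12]='N', prepend. Next row=LF[12]=7
  step 6: row=7, L[7]='N', prepend. Next row=LF[7]=5
  step 7: row=5, L[5]='m', prepend. Next row=LF[5]=9
  step 8: row=9, L[9]='N', prepend. Next row=LF[9]=6
  step 9: row=6, L[6]='M', prepend. Next row=LF[6]=1
  step 10: row=1, L[1]='N', prepend. Next row=LF[1]=3
  step 11: row=3, L[3]='N', prepend. Next row=LF[3]=4
  step 12: row=4, L[4]='n', prepend. Next row=LF[4]=11
  step 13: row=11, L[11]='M', prepend. Next row=LF[11]=2
Reversed output: MnNNMNmNNnmm$

Answer: MnNNMNmNNnmm$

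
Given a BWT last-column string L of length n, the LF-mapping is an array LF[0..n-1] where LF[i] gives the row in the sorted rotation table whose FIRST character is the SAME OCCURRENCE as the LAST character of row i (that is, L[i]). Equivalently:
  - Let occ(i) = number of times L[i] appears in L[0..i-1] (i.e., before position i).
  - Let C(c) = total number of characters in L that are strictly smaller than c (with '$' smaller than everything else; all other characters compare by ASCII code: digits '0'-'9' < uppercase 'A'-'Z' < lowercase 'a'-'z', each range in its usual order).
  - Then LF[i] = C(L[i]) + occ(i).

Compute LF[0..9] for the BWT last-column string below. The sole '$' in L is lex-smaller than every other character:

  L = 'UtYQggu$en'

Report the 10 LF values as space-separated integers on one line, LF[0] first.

Char counts: '$':1, 'Q':1, 'U':1, 'Y':1, 'e':1, 'g':2, 'n':1, 't':1, 'u':1
C (first-col start): C('$')=0, C('Q')=1, C('U')=2, C('Y')=3, C('e')=4, C('g')=5, C('n')=7, C('t')=8, C('u')=9
L[0]='U': occ=0, LF[0]=C('U')+0=2+0=2
L[1]='t': occ=0, LF[1]=C('t')+0=8+0=8
L[2]='Y': occ=0, LF[2]=C('Y')+0=3+0=3
L[3]='Q': occ=0, LF[3]=C('Q')+0=1+0=1
L[4]='g': occ=0, LF[4]=C('g')+0=5+0=5
L[5]='g': occ=1, LF[5]=C('g')+1=5+1=6
L[6]='u': occ=0, LF[6]=C('u')+0=9+0=9
L[7]='$': occ=0, LF[7]=C('$')+0=0+0=0
L[8]='e': occ=0, LF[8]=C('e')+0=4+0=4
L[9]='n': occ=0, LF[9]=C('n')+0=7+0=7

Answer: 2 8 3 1 5 6 9 0 4 7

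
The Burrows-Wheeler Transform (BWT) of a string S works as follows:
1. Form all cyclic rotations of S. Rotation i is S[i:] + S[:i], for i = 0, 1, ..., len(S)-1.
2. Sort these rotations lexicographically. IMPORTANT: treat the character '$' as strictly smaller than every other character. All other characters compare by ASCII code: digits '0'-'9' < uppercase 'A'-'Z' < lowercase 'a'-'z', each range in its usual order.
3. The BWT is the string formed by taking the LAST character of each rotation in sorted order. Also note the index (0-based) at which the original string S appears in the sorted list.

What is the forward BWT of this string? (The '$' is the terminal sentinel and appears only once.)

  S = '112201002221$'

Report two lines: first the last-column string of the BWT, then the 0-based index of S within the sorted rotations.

All 13 rotations (rotation i = S[i:]+S[:i]):
  rot[0] = 112201002221$
  rot[1] = 12201002221$1
  rot[2] = 2201002221$11
  rot[3] = 201002221$112
  rot[4] = 01002221$1122
  rot[5] = 1002221$11220
  rot[6] = 002221$112201
  rot[7] = 02221$1122010
  rot[8] = 2221$11220100
  rot[9] = 221$112201002
  rot[10] = 21$1122010022
  rot[11] = 1$11220100222
  rot[12] = $112201002221
Sorted (with $ < everything):
  sorted[0] = $112201002221  (last char: '1')
  sorted[1] = 002221$112201  (last char: '1')
  sorted[2] = 01002221$1122  (last char: '2')
  sorted[3] = 02221$1122010  (last char: '0')
  sorted[4] = 1$11220100222  (last char: '2')
  sorted[5] = 1002221$11220  (last char: '0')
  sorted[6] = 112201002221$  (last char: '$')
  sorted[7] = 12201002221$1  (last char: '1')
  sorted[8] = 201002221$112  (last char: '2')
  sorted[9] = 21$1122010022  (last char: '2')
  sorted[10] = 2201002221$11  (last char: '1')
  sorted[11] = 221$112201002  (last char: '2')
  sorted[12] = 2221$11220100  (last char: '0')
Last column: 112020$122120
Original string S is at sorted index 6

Answer: 112020$122120
6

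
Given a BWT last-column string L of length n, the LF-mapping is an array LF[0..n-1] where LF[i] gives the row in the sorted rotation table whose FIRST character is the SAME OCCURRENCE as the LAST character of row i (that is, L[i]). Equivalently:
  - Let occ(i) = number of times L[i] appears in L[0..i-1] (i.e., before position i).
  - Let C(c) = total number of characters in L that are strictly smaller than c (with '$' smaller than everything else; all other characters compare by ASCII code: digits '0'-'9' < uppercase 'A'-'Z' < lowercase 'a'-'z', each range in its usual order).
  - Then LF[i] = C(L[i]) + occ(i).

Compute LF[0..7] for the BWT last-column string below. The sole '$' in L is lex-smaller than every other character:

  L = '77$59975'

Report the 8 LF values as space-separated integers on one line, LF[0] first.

Answer: 3 4 0 1 6 7 5 2

Derivation:
Char counts: '$':1, '5':2, '7':3, '9':2
C (first-col start): C('$')=0, C('5')=1, C('7')=3, C('9')=6
L[0]='7': occ=0, LF[0]=C('7')+0=3+0=3
L[1]='7': occ=1, LF[1]=C('7')+1=3+1=4
L[2]='$': occ=0, LF[2]=C('$')+0=0+0=0
L[3]='5': occ=0, LF[3]=C('5')+0=1+0=1
L[4]='9': occ=0, LF[4]=C('9')+0=6+0=6
L[5]='9': occ=1, LF[5]=C('9')+1=6+1=7
L[6]='7': occ=2, LF[6]=C('7')+2=3+2=5
L[7]='5': occ=1, LF[7]=C('5')+1=1+1=2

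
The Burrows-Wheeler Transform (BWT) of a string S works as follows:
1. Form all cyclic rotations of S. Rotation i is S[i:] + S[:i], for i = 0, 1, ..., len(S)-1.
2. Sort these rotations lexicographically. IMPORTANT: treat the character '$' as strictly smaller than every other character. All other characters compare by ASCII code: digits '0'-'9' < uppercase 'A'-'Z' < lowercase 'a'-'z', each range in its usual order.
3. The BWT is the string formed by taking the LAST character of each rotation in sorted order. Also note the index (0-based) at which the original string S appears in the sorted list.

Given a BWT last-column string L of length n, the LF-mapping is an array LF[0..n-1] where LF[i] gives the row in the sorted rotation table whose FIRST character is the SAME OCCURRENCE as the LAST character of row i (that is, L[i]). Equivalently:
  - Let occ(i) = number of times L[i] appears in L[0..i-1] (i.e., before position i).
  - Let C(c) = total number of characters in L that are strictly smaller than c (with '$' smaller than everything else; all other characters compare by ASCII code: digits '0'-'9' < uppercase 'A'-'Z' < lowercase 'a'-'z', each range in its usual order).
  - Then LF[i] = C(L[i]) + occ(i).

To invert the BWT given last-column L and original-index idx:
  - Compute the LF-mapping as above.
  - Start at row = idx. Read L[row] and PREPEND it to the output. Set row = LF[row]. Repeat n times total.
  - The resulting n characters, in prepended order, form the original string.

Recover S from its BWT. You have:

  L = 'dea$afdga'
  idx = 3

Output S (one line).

LF mapping: 4 6 1 0 2 7 5 8 3
Walk LF starting at row 3, prepending L[row]:
  step 1: row=3, L[3]='$', prepend. Next row=LF[3]=0
  step 2: row=0, L[0]='d', prepend. Next row=LF[0]=4
  step 3: row=4, L[4]='a', prepend. Next row=LF[4]=2
  step 4: row=2, L[2]='a', prepend. Next row=LF[2]=1
  step 5: row=1, L[1]='e', prepend. Next row=LF[1]=6
  step 6: row=6, L[6]='d', prepend. Next row=LF[6]=5
  step 7: row=5, L[5]='f', prepend. Next row=LF[5]=7
  step 8: row=7, L[7]='g', prepend. Next row=LF[7]=8
  step 9: row=8, L[8]='a', prepend. Next row=LF[8]=3
Reversed output: agfdeaad$

Answer: agfdeaad$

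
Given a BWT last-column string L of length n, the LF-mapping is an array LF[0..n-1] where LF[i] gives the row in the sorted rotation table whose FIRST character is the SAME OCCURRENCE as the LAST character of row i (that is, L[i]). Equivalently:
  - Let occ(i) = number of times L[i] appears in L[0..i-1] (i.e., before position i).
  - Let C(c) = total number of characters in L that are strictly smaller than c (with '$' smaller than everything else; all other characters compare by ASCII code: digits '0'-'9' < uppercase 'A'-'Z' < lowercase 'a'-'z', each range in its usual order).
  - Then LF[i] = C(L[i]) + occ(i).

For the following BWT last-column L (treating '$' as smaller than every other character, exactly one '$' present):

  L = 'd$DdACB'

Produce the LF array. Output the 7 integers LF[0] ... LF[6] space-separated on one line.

Char counts: '$':1, 'A':1, 'B':1, 'C':1, 'D':1, 'd':2
C (first-col start): C('$')=0, C('A')=1, C('B')=2, C('C')=3, C('D')=4, C('d')=5
L[0]='d': occ=0, LF[0]=C('d')+0=5+0=5
L[1]='$': occ=0, LF[1]=C('$')+0=0+0=0
L[2]='D': occ=0, LF[2]=C('D')+0=4+0=4
L[3]='d': occ=1, LF[3]=C('d')+1=5+1=6
L[4]='A': occ=0, LF[4]=C('A')+0=1+0=1
L[5]='C': occ=0, LF[5]=C('C')+0=3+0=3
L[6]='B': occ=0, LF[6]=C('B')+0=2+0=2

Answer: 5 0 4 6 1 3 2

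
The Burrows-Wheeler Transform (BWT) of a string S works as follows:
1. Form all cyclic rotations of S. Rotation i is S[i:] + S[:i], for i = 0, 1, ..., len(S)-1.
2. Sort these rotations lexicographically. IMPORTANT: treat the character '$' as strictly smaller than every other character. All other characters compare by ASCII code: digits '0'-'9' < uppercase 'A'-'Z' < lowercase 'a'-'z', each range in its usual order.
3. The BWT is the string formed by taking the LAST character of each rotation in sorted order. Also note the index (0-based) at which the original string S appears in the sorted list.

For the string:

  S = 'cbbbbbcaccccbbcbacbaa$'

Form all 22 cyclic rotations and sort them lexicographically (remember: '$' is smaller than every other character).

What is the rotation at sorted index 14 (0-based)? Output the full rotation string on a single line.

Answer: caccccbbcbacbaa$cbbbbb

Derivation:
All 22 rotations (rotation i = S[i:]+S[:i]):
  rot[0] = cbbbbbcaccccbbcbacbaa$
  rot[1] = bbbbbcaccccbbcbacbaa$c
  rot[2] = bbbbcaccccbbcbacbaa$cb
  rot[3] = bbbcaccccbbcbacbaa$cbb
  rot[4] = bbcaccccbbcbacbaa$cbbb
  rot[5] = bcaccccbbcbacbaa$cbbbb
  rot[6] = caccccbbcbacbaa$cbbbbb
  rot[7] = accccbbcbacbaa$cbbbbbc
  rot[8] = ccccbbcbacbaa$cbbbbbca
  rot[9] = cccbbcbacbaa$cbbbbbcac
  rot[10] = ccbbcbacbaa$cbbbbbcacc
  rot[11] = cbbcbacbaa$cbbbbbcaccc
  rot[12] = bbcbacbaa$cbbbbbcacccc
  rot[13] = bcbacbaa$cbbbbbcaccccb
  rot[14] = cbacbaa$cbbbbbcaccccbb
  rot[15] = bacbaa$cbbbbbcaccccbbc
  rot[16] = acbaa$cbbbbbcaccccbbcb
  rot[17] = cbaa$cbbbbbcaccccbbcba
  rot[18] = baa$cbbbbbcaccccbbcbac
  rot[19] = aa$cbbbbbcaccccbbcbacb
  rot[20] = a$cbbbbbcaccccbbcbacba
  rot[21] = $cbbbbbcaccccbbcbacbaa
Sorted (with $ < everything):
  sorted[0] = $cbbbbbcaccccbbcbacbaa
  sorted[1] = a$cbbbbbcaccccbbcbacba
  sorted[2] = aa$cbbbbbcaccccbbcbacb
  sorted[3] = acbaa$cbbbbbcaccccbbcb
  sorted[4] = accccbbcbacbaa$cbbbbbc
  sorted[5] = baa$cbbbbbcaccccbbcbac
  sorted[6] = bacbaa$cbbbbbcaccccbbc
  sorted[7] = bbbbbcaccccbbcbacbaa$c
  sorted[8] = bbbbcaccccbbcbacbaa$cb
  sorted[9] = bbbcaccccbbcbacbaa$cbb
  sorted[10] = bbcaccccbbcbacbaa$cbbb
  sorted[11] = bbcbacbaa$cbbbbbcacccc
  sorted[12] = bcaccccbbcbacbaa$cbbbb
  sorted[13] = bcbacbaa$cbbbbbcaccccb
  sorted[14] = caccccbbcbacbaa$cbbbbb
  sorted[15] = cbaa$cbbbbbcaccccbbcba
  sorted[16] = cbacbaa$cbbbbbcaccccbb
  sorted[17] = cbbbbbcaccccbbcbacbaa$
  sorted[18] = cbbcbacbaa$cbbbbbcaccc
  sorted[19] = ccbbcbacbaa$cbbbbbcacc
  sorted[20] = cccbbcbacbaa$cbbbbbcac
  sorted[21] = ccccbbcbacbaa$cbbbbbca
sorted[14] = caccccbbcbacbaa$cbbbbb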